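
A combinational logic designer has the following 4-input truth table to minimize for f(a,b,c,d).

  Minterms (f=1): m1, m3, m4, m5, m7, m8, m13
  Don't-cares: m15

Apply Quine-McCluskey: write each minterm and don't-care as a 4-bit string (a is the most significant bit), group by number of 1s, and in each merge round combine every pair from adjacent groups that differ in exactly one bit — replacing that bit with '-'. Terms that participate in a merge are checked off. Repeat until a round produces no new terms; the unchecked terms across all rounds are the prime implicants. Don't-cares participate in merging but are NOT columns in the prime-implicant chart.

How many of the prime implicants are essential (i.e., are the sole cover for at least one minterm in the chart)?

4

size-2^0 implicants → 0001(✓)  0011(✓)  0100(✓)  0101(✓)  0111(✓)  1000  1101(✓)  1111(✓)
size-2^1 implicants → -101(✓)  -111(✓)  0-01(✓)  0-11(✓)  00-1(✓)  01-1(✓)  010-  11-1(✓)
size-2^2 implicants → -1-1  0--1
Unchecked terms (primes): -1-1, 0--1, 010-, 1000
Minterm coverage:
  m1 ⊆ 0--1 [E]
  m3 ⊆ 0--1 [E]
  m4 ⊆ 010- [E]
  m5 ⊆ -1-1,0--1,010-
  m7 ⊆ -1-1,0--1
  m8 ⊆ 1000 [E]
  m13 ⊆ -1-1 [E]
E = {-1-1, 0--1, 010-, 1000}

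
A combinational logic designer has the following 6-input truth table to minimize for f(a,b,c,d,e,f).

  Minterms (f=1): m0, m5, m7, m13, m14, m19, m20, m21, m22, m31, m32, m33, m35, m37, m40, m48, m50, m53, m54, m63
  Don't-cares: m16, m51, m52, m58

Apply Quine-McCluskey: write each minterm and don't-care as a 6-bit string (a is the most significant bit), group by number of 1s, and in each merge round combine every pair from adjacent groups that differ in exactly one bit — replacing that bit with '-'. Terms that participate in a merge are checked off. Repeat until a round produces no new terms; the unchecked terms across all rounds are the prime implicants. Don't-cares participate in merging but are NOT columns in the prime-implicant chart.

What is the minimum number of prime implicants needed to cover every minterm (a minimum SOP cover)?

[col 0] 000000*, 000101*, 000111*, 001101*, 001110, 010000*, 010011*, 010100*, 010101*, 010110*, 011111*, 100000*, 100001*, 100011*, 100101*, 101000*, 110000*, 110010*, 110011*, 110100*, 110101*, 110110*, 111010*, 111111*
[col 1] -00000*, -00101*, -10000*, -10011, -10100*, -10101*, -10110*, -11111, 0-0000*, 0-0101*, 00-101, 0001-1, 010-00*, 0101-0*, 01010-*, 1-0000*, 1-0011, 1-0101*, 10-000, 100-01, 1000-1, 10000-, 11-010, 110-00*, 110-10*, 1100-0*, 11001-, 1101-0*, 11010-*
[col 2] --0000, --0101, -10-00, -101-0, -1010-, 110--0
Prime implicants: --0000, --0101, -10-00, -10011, -101-0, -1010-, -11111, 00-101, 0001-1, 001110, 1-0011, 10-000, 100-01, 1000-1, 10000-, 11-010, 110--0, 11001-
PI chart (minterm → PIs covering it):
  0 | --0000  (sole → essential)
  5 | --0101,00-101,0001-1
  7 | 0001-1  (sole → essential)
  13 | 00-101  (sole → essential)
  14 | 001110  (sole → essential)
  19 | -10011  (sole → essential)
  20 | -10-00,-101-0,-1010-
  21 | --0101,-1010-
  22 | -101-0  (sole → essential)
  31 | -11111  (sole → essential)
  32 | --0000,10-000,10000-
  33 | 100-01,1000-1,10000-
  35 | 1-0011,1000-1
  37 | --0101,100-01
  40 | 10-000  (sole → essential)
  48 | --0000,-10-00,110--0
  50 | 11-010,110--0,11001-
  53 | --0101,-1010-
  54 | -101-0,110--0
  63 | -11111  (sole → essential)
Essential prime implicants: --0000, -10011, -101-0, -11111, 00-101, 0001-1, 001110, 10-000
Petrick residual → --0101, 1000-1, 11-010
Minimum SOP uses 11 PIs: c'd'e'f' + c'de'f + bc'd'ef + bc'df' + bcdef + a'b'de'f + a'b'c'df + a'b'cdef' + ab'd'e'f' + ab'c'd'f + abd'ef'

11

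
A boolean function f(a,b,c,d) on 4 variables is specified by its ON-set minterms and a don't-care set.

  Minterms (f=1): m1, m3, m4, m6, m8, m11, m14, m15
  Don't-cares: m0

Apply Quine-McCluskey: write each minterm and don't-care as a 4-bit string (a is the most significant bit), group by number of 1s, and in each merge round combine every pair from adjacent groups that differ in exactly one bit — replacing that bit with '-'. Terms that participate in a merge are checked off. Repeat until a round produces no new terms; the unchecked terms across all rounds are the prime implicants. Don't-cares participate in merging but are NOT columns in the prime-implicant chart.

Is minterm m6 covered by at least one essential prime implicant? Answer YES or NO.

Round 0: 0000✓ 0001✓ 0011✓ 0100✓ 0110✓ 1000✓ 1011✓ 1110✓ 1111✓
Round 1: -000 -011 -110 0-00 00-1 000- 01-0 1-11 111-
PIs = {-000, -011, -110, 0-00, 00-1, 000-, 01-0, 1-11, 111-}
Coverage chart:
  m1: 00-1,000-
  m3: -011,00-1
  m4: 0-00,01-0
  m6: -110,01-0
  m8: -000 ←essential
  m11: -011,1-11
  m14: -110,111-
  m15: 1-11,111-
Essential: -000

NO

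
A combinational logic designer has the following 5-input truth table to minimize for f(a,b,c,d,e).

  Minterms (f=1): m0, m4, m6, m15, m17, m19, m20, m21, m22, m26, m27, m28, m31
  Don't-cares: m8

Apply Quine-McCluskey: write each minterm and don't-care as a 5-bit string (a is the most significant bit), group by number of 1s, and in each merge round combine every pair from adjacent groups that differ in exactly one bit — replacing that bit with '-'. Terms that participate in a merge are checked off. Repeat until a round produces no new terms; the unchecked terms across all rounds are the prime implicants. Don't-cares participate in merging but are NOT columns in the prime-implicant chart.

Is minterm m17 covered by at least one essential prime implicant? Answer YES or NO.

size-2^0 implicants → 00000(✓)  00100(✓)  00110(✓)  01000(✓)  01111(✓)  10001(✓)  10011(✓)  10100(✓)  10101(✓)  10110(✓)  11010(✓)  11011(✓)  11100(✓)  11111(✓)
size-2^1 implicants → -0100(✓)  -0110(✓)  -1111  0-000  00-00  001-0(✓)  1-011  1-100  10-01  100-1  101-0(✓)  1010-  11-11  1101-
size-2^2 implicants → -01-0
Unchecked terms (primes): -01-0, -1111, 0-000, 00-00, 1-011, 1-100, 10-01, 100-1, 1010-, 11-11, 1101-
Minterm coverage:
  m0 ⊆ 0-000,00-00
  m4 ⊆ -01-0,00-00
  m6 ⊆ -01-0 [E]
  m15 ⊆ -1111 [E]
  m17 ⊆ 10-01,100-1
  m19 ⊆ 1-011,100-1
  m20 ⊆ -01-0,1-100,1010-
  m21 ⊆ 10-01,1010-
  m22 ⊆ -01-0 [E]
  m26 ⊆ 1101- [E]
  m27 ⊆ 1-011,11-11,1101-
  m28 ⊆ 1-100 [E]
  m31 ⊆ -1111,11-11
E = {-01-0, -1111, 1-100, 1101-}

NO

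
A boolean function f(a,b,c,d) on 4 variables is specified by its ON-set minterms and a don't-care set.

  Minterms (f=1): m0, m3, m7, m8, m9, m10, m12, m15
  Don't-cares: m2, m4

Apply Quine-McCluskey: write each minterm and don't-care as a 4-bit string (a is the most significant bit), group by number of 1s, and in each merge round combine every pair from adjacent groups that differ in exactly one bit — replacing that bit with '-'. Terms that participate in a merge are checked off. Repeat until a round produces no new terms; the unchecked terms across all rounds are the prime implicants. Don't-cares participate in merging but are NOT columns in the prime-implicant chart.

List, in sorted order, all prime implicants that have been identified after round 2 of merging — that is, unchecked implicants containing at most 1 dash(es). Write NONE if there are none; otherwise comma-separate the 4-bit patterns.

size-2^0 implicants → 0000(✓)  0010(✓)  0011(✓)  0100(✓)  0111(✓)  1000(✓)  1001(✓)  1010(✓)  1100(✓)  1111(✓)
size-2^1 implicants → -000(✓)  -010(✓)  -100(✓)  -111  0-00(✓)  0-11  00-0(✓)  001-  1-00(✓)  10-0(✓)  100-
size-2^2 implicants → --00  -0-0
Unchecked terms (primes): --00, -0-0, -111, 0-11, 001-, 100-

-111, 0-11, 001-, 100-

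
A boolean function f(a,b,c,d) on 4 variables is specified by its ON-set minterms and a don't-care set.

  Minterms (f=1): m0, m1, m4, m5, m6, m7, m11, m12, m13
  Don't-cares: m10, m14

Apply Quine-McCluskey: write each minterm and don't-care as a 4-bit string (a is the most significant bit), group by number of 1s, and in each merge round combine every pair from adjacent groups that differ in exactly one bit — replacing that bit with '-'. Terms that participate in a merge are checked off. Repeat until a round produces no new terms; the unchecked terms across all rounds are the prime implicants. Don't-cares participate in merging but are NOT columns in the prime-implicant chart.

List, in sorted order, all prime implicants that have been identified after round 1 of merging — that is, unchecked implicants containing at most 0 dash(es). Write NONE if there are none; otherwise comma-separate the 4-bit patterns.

size-2^0 implicants → 0000(✓)  0001(✓)  0100(✓)  0101(✓)  0110(✓)  0111(✓)  1010(✓)  1011(✓)  1100(✓)  1101(✓)  1110(✓)
size-2^1 implicants → -100(✓)  -101(✓)  -110(✓)  0-00(✓)  0-01(✓)  000-(✓)  01-0(✓)  01-1(✓)  010-(✓)  011-(✓)  1-10  101-  11-0(✓)  110-(✓)
size-2^2 implicants → -1-0  -10-  0-0-  01--
Unchecked terms (primes): -1-0, -10-, 0-0-, 01--, 1-10, 101-

NONE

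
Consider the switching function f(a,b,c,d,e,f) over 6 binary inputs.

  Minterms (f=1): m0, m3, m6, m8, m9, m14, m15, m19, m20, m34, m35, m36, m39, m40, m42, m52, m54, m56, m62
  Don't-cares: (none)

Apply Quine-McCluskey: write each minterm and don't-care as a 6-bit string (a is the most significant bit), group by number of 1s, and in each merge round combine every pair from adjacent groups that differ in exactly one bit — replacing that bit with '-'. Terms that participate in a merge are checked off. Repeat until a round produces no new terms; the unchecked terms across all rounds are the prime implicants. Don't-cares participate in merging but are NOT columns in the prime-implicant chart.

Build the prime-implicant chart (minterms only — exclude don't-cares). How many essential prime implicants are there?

10

Round 0: 000000✓ 000011✓ 000110✓ 001000✓ 001001✓ 001110✓ 001111✓ 010011✓ 010100✓ 100010✓ 100011✓ 100100✓ 100111✓ 101000✓ 101010✓ 110100✓ 110110✓ 111000✓ 111110✓
Round 1: -00011 -01000 -10100 0-0011 00-000 00-110 00100- 00111- 1-0100 1-1000 10-010 100-11 10001- 1010-0 11-110 1101-0
PIs = {-00011, -01000, -10100, 0-0011, 00-000, 00-110, 00100-, 00111-, 1-0100, 1-1000, 10-010, 100-11, 10001-, 1010-0, 11-110, 1101-0}
Coverage chart:
  m0: 00-000 ←essential
  m3: -00011,0-0011
  m6: 00-110 ←essential
  m8: -01000,00-000,00100-
  m9: 00100- ←essential
  m14: 00-110,00111-
  m15: 00111- ←essential
  m19: 0-0011 ←essential
  m20: -10100 ←essential
  m34: 10-010,10001-
  m35: -00011,100-11,10001-
  m36: 1-0100 ←essential
  m39: 100-11 ←essential
  m40: -01000,1-1000,1010-0
  m42: 10-010,1010-0
  m52: -10100,1-0100,1101-0
  m54: 11-110,1101-0
  m56: 1-1000 ←essential
  m62: 11-110 ←essential
Essential: -10100, 0-0011, 00-000, 00-110, 00100-, 00111-, 1-0100, 1-1000, 100-11, 11-110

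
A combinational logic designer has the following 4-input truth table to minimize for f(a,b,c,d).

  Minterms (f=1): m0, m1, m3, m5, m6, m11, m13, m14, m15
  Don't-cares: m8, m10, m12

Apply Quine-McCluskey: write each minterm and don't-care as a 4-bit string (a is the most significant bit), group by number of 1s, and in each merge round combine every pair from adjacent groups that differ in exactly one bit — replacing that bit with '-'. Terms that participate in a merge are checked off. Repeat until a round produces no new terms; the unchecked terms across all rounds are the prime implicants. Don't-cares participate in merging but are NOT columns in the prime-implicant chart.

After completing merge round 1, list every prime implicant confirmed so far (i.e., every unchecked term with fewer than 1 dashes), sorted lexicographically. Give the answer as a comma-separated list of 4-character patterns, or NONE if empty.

NONE

Round 0: 0000✓ 0001✓ 0011✓ 0101✓ 0110✓ 1000✓ 1010✓ 1011✓ 1100✓ 1101✓ 1110✓ 1111✓
Round 1: -000 -011 -101 -110 0-01 00-1 000- 1-00✓ 1-10✓ 1-11✓ 10-0✓ 101-✓ 11-0✓ 11-1✓ 110-✓ 111-✓
Round 2: 1--0 1-1- 11--
PIs = {-000, -011, -101, -110, 0-01, 00-1, 000-, 1--0, 1-1-, 11--}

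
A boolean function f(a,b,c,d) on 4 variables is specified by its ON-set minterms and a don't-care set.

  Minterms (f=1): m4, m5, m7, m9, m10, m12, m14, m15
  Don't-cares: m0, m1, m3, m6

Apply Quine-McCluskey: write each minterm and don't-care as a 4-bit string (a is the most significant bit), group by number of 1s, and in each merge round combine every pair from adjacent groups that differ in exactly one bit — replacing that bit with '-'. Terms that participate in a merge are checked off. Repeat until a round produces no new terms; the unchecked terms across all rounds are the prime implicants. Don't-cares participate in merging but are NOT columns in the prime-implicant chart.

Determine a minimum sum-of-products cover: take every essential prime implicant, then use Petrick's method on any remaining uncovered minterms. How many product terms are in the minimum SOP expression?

5

Round 0: 0000✓ 0001✓ 0011✓ 0100✓ 0101✓ 0110✓ 0111✓ 1001✓ 1010✓ 1100✓ 1110✓ 1111✓
Round 1: -001 -100✓ -110✓ -111✓ 0-00✓ 0-01✓ 0-11✓ 00-1✓ 000-✓ 01-0✓ 01-1✓ 010-✓ 011-✓ 1-10 11-0✓ 111-✓
Round 2: -1-0 -11- 0--1 0-0- 01--
PIs = {-001, -1-0, -11-, 0--1, 0-0-, 01--, 1-10}
Coverage chart:
  m4: -1-0,0-0-,01--
  m5: 0--1,0-0-,01--
  m7: -11-,0--1,01--
  m9: -001 ←essential
  m10: 1-10 ←essential
  m12: -1-0 ←essential
  m14: -1-0,-11-,1-10
  m15: -11- ←essential
Essential: -001, -1-0, -11-, 1-10
Petrick residual → 0--1
Min cover (5 terms): b'c'd + bd' + bc + a'd + acd'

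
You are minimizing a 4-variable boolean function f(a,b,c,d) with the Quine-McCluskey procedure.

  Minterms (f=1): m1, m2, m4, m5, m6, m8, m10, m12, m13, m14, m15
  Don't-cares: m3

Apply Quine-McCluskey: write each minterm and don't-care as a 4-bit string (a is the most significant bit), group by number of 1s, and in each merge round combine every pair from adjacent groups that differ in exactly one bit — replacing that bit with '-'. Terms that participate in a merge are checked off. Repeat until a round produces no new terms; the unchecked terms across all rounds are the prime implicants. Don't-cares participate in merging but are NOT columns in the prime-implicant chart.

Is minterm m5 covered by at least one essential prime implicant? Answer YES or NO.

Round 0: 0001✓ 0010✓ 0011✓ 0100✓ 0101✓ 0110✓ 1000✓ 1010✓ 1100✓ 1101✓ 1110✓ 1111✓
Round 1: -010✓ -100✓ -101✓ -110✓ 0-01 0-10✓ 00-1 001- 01-0✓ 010-✓ 1-00✓ 1-10✓ 10-0✓ 11-0✓ 11-1✓ 110-✓ 111-✓
Round 2: --10 -1-0 -10- 1--0 11--
PIs = {--10, -1-0, -10-, 0-01, 00-1, 001-, 1--0, 11--}
Coverage chart:
  m1: 0-01,00-1
  m2: --10,001-
  m4: -1-0,-10-
  m5: -10-,0-01
  m6: --10,-1-0
  m8: 1--0 ←essential
  m10: --10,1--0
  m12: -1-0,-10-,1--0,11--
  m13: -10-,11--
  m14: --10,-1-0,1--0,11--
  m15: 11-- ←essential
Essential: 1--0, 11--

NO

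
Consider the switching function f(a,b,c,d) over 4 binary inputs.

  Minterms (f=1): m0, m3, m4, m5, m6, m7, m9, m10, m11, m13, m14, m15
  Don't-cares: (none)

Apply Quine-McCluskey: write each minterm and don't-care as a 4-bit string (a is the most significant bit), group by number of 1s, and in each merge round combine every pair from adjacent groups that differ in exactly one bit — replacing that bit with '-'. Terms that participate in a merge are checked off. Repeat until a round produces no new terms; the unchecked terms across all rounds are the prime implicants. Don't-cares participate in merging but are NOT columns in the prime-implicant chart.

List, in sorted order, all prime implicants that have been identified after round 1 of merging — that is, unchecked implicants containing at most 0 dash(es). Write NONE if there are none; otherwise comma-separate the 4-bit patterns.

size-2^0 implicants → 0000(✓)  0011(✓)  0100(✓)  0101(✓)  0110(✓)  0111(✓)  1001(✓)  1010(✓)  1011(✓)  1101(✓)  1110(✓)  1111(✓)
size-2^1 implicants → -011(✓)  -101(✓)  -110(✓)  -111(✓)  0-00  0-11(✓)  01-0(✓)  01-1(✓)  010-(✓)  011-(✓)  1-01(✓)  1-10(✓)  1-11(✓)  10-1(✓)  101-(✓)  11-1(✓)  111-(✓)
size-2^2 implicants → --11  -1-1  -11-  01--  1--1  1-1-
Unchecked terms (primes): --11, -1-1, -11-, 0-00, 01--, 1--1, 1-1-

NONE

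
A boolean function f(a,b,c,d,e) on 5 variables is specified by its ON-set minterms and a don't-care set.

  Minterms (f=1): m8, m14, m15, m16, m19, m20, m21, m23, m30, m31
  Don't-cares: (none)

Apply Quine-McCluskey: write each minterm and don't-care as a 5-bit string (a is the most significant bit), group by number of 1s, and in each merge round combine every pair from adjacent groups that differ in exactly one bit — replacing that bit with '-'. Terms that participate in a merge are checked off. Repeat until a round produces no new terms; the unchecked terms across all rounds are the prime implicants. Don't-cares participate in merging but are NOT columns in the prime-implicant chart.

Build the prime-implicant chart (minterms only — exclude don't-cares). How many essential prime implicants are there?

size-2^0 implicants → 01000  01110(✓)  01111(✓)  10000(✓)  10011(✓)  10100(✓)  10101(✓)  10111(✓)  11110(✓)  11111(✓)
size-2^1 implicants → -1110(✓)  -1111(✓)  0111-(✓)  1-111  10-00  10-11  101-1  1010-  1111-(✓)
size-2^2 implicants → -111-
Unchecked terms (primes): -111-, 01000, 1-111, 10-00, 10-11, 101-1, 1010-
Minterm coverage:
  m8 ⊆ 01000 [E]
  m14 ⊆ -111- [E]
  m15 ⊆ -111- [E]
  m16 ⊆ 10-00 [E]
  m19 ⊆ 10-11 [E]
  m20 ⊆ 10-00,1010-
  m21 ⊆ 101-1,1010-
  m23 ⊆ 1-111,10-11,101-1
  m30 ⊆ -111- [E]
  m31 ⊆ -111-,1-111
E = {-111-, 01000, 10-00, 10-11}

4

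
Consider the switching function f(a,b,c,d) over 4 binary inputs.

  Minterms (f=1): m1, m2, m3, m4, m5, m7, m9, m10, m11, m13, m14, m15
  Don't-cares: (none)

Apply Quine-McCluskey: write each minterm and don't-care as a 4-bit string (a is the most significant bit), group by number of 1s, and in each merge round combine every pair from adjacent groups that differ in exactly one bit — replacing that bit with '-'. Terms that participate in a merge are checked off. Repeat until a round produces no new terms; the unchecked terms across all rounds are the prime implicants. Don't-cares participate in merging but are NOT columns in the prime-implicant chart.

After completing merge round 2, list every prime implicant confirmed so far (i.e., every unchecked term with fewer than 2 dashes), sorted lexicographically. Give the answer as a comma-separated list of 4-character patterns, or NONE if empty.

010-

Round 0: 0001✓ 0010✓ 0011✓ 0100✓ 0101✓ 0111✓ 1001✓ 1010✓ 1011✓ 1101✓ 1110✓ 1111✓
Round 1: -001✓ -010✓ -011✓ -101✓ -111✓ 0-01✓ 0-11✓ 00-1✓ 001-✓ 01-1✓ 010- 1-01✓ 1-10✓ 1-11✓ 10-1✓ 101-✓ 11-1✓ 111-✓
Round 2: --01✓ --11✓ -0-1✓ -01- -1-1✓ 0--1✓ 1--1✓ 1-1-
Round 3: ---1
PIs = {---1, -01-, 010-, 1-1-}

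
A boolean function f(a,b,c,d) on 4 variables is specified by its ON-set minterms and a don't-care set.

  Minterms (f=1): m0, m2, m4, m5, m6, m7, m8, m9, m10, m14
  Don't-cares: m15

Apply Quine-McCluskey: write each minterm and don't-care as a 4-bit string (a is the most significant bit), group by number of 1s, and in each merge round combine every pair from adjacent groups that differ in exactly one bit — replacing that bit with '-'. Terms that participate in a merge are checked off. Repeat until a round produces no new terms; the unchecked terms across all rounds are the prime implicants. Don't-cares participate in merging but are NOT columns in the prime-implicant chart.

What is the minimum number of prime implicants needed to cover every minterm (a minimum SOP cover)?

[col 0] 0000*, 0010*, 0100*, 0101*, 0110*, 0111*, 1000*, 1001*, 1010*, 1110*, 1111*
[col 1] -000*, -010*, -110*, -111*, 0-00*, 0-10*, 00-0*, 01-0*, 01-1*, 010-*, 011-*, 1-10*, 10-0*, 100-, 111-*
[col 2] --10, -0-0, -11-, 0--0, 01--
Prime implicants: --10, -0-0, -11-, 0--0, 01--, 100-
PI chart (minterm → PIs covering it):
  0 | -0-0,0--0
  2 | --10,-0-0,0--0
  4 | 0--0,01--
  5 | 01--  (sole → essential)
  6 | --10,-11-,0--0,01--
  7 | -11-,01--
  8 | -0-0,100-
  9 | 100-  (sole → essential)
  10 | --10,-0-0
  14 | --10,-11-
Essential prime implicants: 01--, 100-
Petrick residual → --10, -0-0
Minimum SOP uses 4 PIs: cd' + b'd' + a'b + ab'c'

4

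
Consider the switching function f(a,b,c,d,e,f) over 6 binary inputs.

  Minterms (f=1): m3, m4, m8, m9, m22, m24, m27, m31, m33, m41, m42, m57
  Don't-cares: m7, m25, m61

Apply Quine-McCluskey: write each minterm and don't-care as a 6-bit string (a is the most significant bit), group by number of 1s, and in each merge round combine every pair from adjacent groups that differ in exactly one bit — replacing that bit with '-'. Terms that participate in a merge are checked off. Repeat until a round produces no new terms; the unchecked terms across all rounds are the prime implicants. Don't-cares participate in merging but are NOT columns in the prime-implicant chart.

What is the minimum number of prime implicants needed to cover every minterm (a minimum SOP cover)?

8

size-2^0 implicants → 000011(✓)  000100  000111(✓)  001000(✓)  001001(✓)  010110  011000(✓)  011001(✓)  011011(✓)  011111(✓)  100001(✓)  101001(✓)  101010  111001(✓)  111101(✓)
size-2^1 implicants → -01001(✓)  -11001(✓)  0-1000(✓)  0-1001(✓)  000-11  00100-(✓)  011-11  0110-1  01100-(✓)  1-1001(✓)  10-001  111-01
size-2^2 implicants → --1001  0-100-
Unchecked terms (primes): --1001, 0-100-, 000-11, 000100, 010110, 011-11, 0110-1, 10-001, 101010, 111-01
Minterm coverage:
  m3 ⊆ 000-11 [E]
  m4 ⊆ 000100 [E]
  m8 ⊆ 0-100- [E]
  m9 ⊆ --1001,0-100-
  m22 ⊆ 010110 [E]
  m24 ⊆ 0-100- [E]
  m27 ⊆ 011-11,0110-1
  m31 ⊆ 011-11 [E]
  m33 ⊆ 10-001 [E]
  m41 ⊆ --1001,10-001
  m42 ⊆ 101010 [E]
  m57 ⊆ --1001,111-01
E = {0-100-, 000-11, 000100, 010110, 011-11, 10-001, 101010}
Petrick residual → --1001
Cover = cd'e'f + a'cd'e' + a'b'c'ef + a'b'c'de'f' + a'bc'def' + a'bcef + ab'd'e'f + ab'cd'ef'  |cover|=8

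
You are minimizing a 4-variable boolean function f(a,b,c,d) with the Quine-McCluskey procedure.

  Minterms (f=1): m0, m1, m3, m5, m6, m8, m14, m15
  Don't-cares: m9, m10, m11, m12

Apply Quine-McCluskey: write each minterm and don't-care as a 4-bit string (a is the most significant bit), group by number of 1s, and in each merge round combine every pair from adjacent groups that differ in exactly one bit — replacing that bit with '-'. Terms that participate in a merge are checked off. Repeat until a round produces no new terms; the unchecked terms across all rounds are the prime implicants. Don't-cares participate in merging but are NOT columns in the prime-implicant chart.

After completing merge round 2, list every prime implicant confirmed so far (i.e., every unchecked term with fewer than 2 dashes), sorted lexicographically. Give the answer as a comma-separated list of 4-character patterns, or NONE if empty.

-110, 0-01

Round 0: 0000✓ 0001✓ 0011✓ 0101✓ 0110✓ 1000✓ 1001✓ 1010✓ 1011✓ 1100✓ 1110✓ 1111✓
Round 1: -000✓ -001✓ -011✓ -110 0-01 00-1✓ 000-✓ 1-00✓ 1-10✓ 1-11✓ 10-0✓ 10-1✓ 100-✓ 101-✓ 11-0✓ 111-✓
Round 2: -0-1 -00- 1--0 1-1- 10--
PIs = {-0-1, -00-, -110, 0-01, 1--0, 1-1-, 10--}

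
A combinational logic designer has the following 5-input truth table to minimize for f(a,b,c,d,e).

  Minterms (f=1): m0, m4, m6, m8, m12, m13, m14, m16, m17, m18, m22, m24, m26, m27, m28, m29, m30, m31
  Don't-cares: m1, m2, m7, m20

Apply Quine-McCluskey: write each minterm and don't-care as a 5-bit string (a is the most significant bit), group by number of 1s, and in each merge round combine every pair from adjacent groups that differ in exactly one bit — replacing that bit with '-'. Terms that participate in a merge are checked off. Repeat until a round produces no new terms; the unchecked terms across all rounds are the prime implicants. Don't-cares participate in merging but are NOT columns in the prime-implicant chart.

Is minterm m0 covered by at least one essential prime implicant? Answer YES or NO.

YES

size-2^0 implicants → 00000(✓)  00001(✓)  00010(✓)  00100(✓)  00110(✓)  00111(✓)  01000(✓)  01100(✓)  01101(✓)  01110(✓)  10000(✓)  10001(✓)  10010(✓)  10100(✓)  10110(✓)  11000(✓)  11010(✓)  11011(✓)  11100(✓)  11101(✓)  11110(✓)  11111(✓)
size-2^1 implicants → -0000(✓)  -0001(✓)  -0010(✓)  -0100(✓)  -0110(✓)  -1000(✓)  -1100(✓)  -1101(✓)  -1110(✓)  0-000(✓)  0-100(✓)  0-110(✓)  00-00(✓)  00-10(✓)  000-0(✓)  0000-(✓)  001-0(✓)  0011-  01-00(✓)  011-0(✓)  0110-(✓)  1-000(✓)  1-010(✓)  1-100(✓)  1-110(✓)  10-00(✓)  10-10(✓)  100-0(✓)  1000-(✓)  101-0(✓)  11-00(✓)  11-10(✓)  11-11(✓)  110-0(✓)  1101-(✓)  111-0(✓)  111-1(✓)  1110-(✓)  1111-(✓)
size-2^2 implicants → --000(✓)  --100(✓)  --110(✓)  -0-00(✓)  -0-10(✓)  -00-0(✓)  -000-  -01-0(✓)  -1-00(✓)  -11-0(✓)  -110-  0--00(✓)  0-1-0(✓)  00--0(✓)  1--00(✓)  1--10(✓)  1-0-0(✓)  1-1-0(✓)  10--0(✓)  11--0(✓)  11-1-  111--
size-2^3 implicants → ---00  --1-0  -0--0  1---0
Unchecked terms (primes): ---00, --1-0, -0--0, -000-, -110-, 0011-, 1---0, 11-1-, 111--
Minterm coverage:
  m0 ⊆ ---00,-0--0,-000-
  m4 ⊆ ---00,--1-0,-0--0
  m6 ⊆ --1-0,-0--0,0011-
  m8 ⊆ ---00 [E]
  m12 ⊆ ---00,--1-0,-110-
  m13 ⊆ -110- [E]
  m14 ⊆ --1-0 [E]
  m16 ⊆ ---00,-0--0,-000-,1---0
  m17 ⊆ -000- [E]
  m18 ⊆ -0--0,1---0
  m22 ⊆ --1-0,-0--0,1---0
  m24 ⊆ ---00,1---0
  m26 ⊆ 1---0,11-1-
  m27 ⊆ 11-1- [E]
  m28 ⊆ ---00,--1-0,-110-,1---0,111--
  m29 ⊆ -110-,111--
  m30 ⊆ --1-0,1---0,11-1-,111--
  m31 ⊆ 11-1-,111--
E = {---00, --1-0, -000-, -110-, 11-1-}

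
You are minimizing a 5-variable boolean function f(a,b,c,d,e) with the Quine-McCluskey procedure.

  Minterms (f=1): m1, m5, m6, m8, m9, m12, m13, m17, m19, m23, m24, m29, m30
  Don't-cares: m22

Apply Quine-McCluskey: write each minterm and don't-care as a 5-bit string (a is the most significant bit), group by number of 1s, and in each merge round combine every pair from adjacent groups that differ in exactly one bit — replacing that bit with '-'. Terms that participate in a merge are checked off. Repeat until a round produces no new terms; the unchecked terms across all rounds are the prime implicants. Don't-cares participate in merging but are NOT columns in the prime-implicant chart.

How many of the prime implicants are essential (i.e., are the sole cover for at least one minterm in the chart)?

6

Round 0: 00001✓ 00101✓ 00110✓ 01000✓ 01001✓ 01100✓ 01101✓ 10001✓ 10011✓ 10110✓ 10111✓ 11000✓ 11101✓ 11110✓
Round 1: -0001 -0110 -1000 -1101 0-001✓ 0-101✓ 00-01✓ 01-00✓ 01-01✓ 0100-✓ 0110-✓ 1-110 10-11 100-1 1011-
Round 2: 0--01 01-0-
PIs = {-0001, -0110, -1000, -1101, 0--01, 01-0-, 1-110, 10-11, 100-1, 1011-}
Coverage chart:
  m1: -0001,0--01
  m5: 0--01 ←essential
  m6: -0110 ←essential
  m8: -1000,01-0-
  m9: 0--01,01-0-
  m12: 01-0- ←essential
  m13: -1101,0--01,01-0-
  m17: -0001,100-1
  m19: 10-11,100-1
  m23: 10-11,1011-
  m24: -1000 ←essential
  m29: -1101 ←essential
  m30: 1-110 ←essential
Essential: -0110, -1000, -1101, 0--01, 01-0-, 1-110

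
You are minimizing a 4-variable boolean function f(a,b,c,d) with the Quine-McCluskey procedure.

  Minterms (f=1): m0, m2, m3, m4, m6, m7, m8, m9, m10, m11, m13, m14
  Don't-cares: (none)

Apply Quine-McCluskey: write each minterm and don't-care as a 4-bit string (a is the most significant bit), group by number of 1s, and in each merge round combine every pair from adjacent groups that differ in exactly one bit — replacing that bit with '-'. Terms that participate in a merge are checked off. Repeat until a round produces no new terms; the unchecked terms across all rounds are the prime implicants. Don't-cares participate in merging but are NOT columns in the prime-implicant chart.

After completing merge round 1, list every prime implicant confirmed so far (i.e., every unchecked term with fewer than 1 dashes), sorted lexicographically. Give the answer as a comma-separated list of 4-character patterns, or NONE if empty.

Round 0: 0000✓ 0010✓ 0011✓ 0100✓ 0110✓ 0111✓ 1000✓ 1001✓ 1010✓ 1011✓ 1101✓ 1110✓
Round 1: -000✓ -010✓ -011✓ -110✓ 0-00✓ 0-10✓ 0-11✓ 00-0✓ 001-✓ 01-0✓ 011-✓ 1-01 1-10✓ 10-0✓ 10-1✓ 100-✓ 101-✓
Round 2: --10 -0-0 -01- 0--0 0-1- 10--
PIs = {--10, -0-0, -01-, 0--0, 0-1-, 1-01, 10--}

NONE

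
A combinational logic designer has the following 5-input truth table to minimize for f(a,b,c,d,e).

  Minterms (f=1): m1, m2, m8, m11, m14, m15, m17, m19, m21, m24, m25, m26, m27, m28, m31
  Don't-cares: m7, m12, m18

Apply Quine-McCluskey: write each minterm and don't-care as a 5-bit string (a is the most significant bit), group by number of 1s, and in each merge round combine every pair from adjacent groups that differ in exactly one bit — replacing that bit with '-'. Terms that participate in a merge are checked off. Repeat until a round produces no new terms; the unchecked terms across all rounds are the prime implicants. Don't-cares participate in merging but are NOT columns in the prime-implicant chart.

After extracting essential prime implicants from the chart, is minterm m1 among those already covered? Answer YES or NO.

size-2^0 implicants → 00001(✓)  00010(✓)  00111(✓)  01000(✓)  01011(✓)  01100(✓)  01110(✓)  01111(✓)  10001(✓)  10010(✓)  10011(✓)  10101(✓)  11000(✓)  11001(✓)  11010(✓)  11011(✓)  11100(✓)  11111(✓)
size-2^1 implicants → -0001  -0010  -1000(✓)  -1011(✓)  -1100(✓)  -1111(✓)  0-111  01-00(✓)  01-11(✓)  011-0  0111-  1-001(✓)  1-010(✓)  1-011(✓)  10-01  100-1(✓)  1001-(✓)  11-00(✓)  11-11(✓)  110-0(✓)  110-1(✓)  1100-(✓)  1101-(✓)
size-2^2 implicants → -1-00  -1-11  1-0-1  1-01-  110--
Unchecked terms (primes): -0001, -0010, -1-00, -1-11, 0-111, 011-0, 0111-, 1-0-1, 1-01-, 10-01, 110--
Minterm coverage:
  m1 ⊆ -0001 [E]
  m2 ⊆ -0010 [E]
  m8 ⊆ -1-00 [E]
  m11 ⊆ -1-11 [E]
  m14 ⊆ 011-0,0111-
  m15 ⊆ -1-11,0-111,0111-
  m17 ⊆ -0001,1-0-1,10-01
  m19 ⊆ 1-0-1,1-01-
  m21 ⊆ 10-01 [E]
  m24 ⊆ -1-00,110--
  m25 ⊆ 1-0-1,110--
  m26 ⊆ 1-01-,110--
  m27 ⊆ -1-11,1-0-1,1-01-,110--
  m28 ⊆ -1-00 [E]
  m31 ⊆ -1-11 [E]
E = {-0001, -0010, -1-00, -1-11, 10-01}

YES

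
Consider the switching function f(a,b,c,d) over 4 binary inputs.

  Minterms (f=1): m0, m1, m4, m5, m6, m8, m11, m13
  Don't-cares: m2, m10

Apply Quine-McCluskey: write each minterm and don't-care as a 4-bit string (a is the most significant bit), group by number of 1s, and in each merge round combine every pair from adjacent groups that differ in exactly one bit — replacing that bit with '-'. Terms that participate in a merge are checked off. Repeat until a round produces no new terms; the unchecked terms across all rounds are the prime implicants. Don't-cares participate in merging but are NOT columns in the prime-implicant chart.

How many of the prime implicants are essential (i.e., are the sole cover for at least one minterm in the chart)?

Round 0: 0000✓ 0001✓ 0010✓ 0100✓ 0101✓ 0110✓ 1000✓ 1010✓ 1011✓ 1101✓
Round 1: -000✓ -010✓ -101 0-00✓ 0-01✓ 0-10✓ 00-0✓ 000-✓ 01-0✓ 010-✓ 10-0✓ 101-
Round 2: -0-0 0--0 0-0-
PIs = {-0-0, -101, 0--0, 0-0-, 101-}
Coverage chart:
  m0: -0-0,0--0,0-0-
  m1: 0-0- ←essential
  m4: 0--0,0-0-
  m5: -101,0-0-
  m6: 0--0 ←essential
  m8: -0-0 ←essential
  m11: 101- ←essential
  m13: -101 ←essential
Essential: -0-0, -101, 0--0, 0-0-, 101-

5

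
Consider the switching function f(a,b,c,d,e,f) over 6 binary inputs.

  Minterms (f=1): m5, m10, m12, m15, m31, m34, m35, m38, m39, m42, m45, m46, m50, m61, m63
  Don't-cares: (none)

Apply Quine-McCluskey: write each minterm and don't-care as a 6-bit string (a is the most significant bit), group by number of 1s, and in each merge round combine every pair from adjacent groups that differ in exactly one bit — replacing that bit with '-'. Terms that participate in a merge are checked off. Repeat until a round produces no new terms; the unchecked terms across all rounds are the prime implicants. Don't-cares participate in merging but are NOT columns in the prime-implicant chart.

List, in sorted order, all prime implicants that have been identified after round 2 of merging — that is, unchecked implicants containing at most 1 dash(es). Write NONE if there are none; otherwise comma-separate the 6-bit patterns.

-01010, -11111, 0-1111, 000101, 001100, 1-0010, 1-1101, 1111-1

Round 0: 000101 001010✓ 001100 001111✓ 011111✓ 100010✓ 100011✓ 100110✓ 100111✓ 101010✓ 101101✓ 101110✓ 110010✓ 111101✓ 111111✓
Round 1: -01010 -11111 0-1111 1-0010 1-1101 10-010✓ 10-110✓ 100-10✓ 100-11✓ 10001-✓ 10011-✓ 101-10✓ 1111-1
Round 2: 10--10 100-1-
PIs = {-01010, -11111, 0-1111, 000101, 001100, 1-0010, 1-1101, 10--10, 100-1-, 1111-1}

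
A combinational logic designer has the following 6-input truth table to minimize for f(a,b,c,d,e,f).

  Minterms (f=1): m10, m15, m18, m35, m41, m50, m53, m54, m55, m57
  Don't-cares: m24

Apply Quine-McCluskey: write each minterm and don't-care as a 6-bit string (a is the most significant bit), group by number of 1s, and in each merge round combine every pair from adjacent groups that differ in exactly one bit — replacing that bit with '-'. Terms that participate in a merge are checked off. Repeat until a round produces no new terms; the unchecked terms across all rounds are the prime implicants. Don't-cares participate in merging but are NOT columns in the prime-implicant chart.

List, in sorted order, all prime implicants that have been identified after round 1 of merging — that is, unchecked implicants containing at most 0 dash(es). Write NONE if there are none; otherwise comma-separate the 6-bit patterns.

001010, 001111, 011000, 100011

[col 0] 001010, 001111, 010010*, 011000, 100011, 101001*, 110010*, 110101*, 110110*, 110111*, 111001*
[col 1] -10010, 1-1001, 110-10, 1101-1, 11011-
Prime implicants: -10010, 001010, 001111, 011000, 1-1001, 100011, 110-10, 1101-1, 11011-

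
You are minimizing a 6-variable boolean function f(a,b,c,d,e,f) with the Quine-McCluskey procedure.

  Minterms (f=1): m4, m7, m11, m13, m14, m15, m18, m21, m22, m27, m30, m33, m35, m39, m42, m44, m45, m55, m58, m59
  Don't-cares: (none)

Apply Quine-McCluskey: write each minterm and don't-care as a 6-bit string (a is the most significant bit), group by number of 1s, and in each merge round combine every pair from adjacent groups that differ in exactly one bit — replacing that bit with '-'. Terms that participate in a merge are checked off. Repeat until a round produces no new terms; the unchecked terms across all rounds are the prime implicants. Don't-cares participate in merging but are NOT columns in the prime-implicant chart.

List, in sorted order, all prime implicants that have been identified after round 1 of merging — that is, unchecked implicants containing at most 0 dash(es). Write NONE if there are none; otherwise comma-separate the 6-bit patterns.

size-2^0 implicants → 000100  000111(✓)  001011(✓)  001101(✓)  001110(✓)  001111(✓)  010010(✓)  010101  010110(✓)  011011(✓)  011110(✓)  100001(✓)  100011(✓)  100111(✓)  101010(✓)  101100(✓)  101101(✓)  110111(✓)  111010(✓)  111011(✓)
size-2^1 implicants → -00111  -01101  -11011  0-1011  0-1110  00-111  001-11  0011-1  00111-  01-110  010-10  1-0111  1-1010  100-11  1000-1  10110-  11101-
Unchecked terms (primes): -00111, -01101, -11011, 0-1011, 0-1110, 00-111, 000100, 001-11, 0011-1, 00111-, 01-110, 010-10, 010101, 1-0111, 1-1010, 100-11, 1000-1, 10110-, 11101-

000100, 010101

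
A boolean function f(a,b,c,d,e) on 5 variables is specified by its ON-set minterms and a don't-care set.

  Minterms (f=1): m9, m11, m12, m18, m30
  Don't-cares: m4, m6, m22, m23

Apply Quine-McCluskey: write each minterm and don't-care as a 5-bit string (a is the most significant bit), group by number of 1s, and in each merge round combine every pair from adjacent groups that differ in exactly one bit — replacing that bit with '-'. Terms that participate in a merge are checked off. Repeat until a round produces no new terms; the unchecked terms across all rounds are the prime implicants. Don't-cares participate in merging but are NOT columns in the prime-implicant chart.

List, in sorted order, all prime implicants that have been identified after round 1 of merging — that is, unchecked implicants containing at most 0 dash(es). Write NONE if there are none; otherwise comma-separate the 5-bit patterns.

size-2^0 implicants → 00100(✓)  00110(✓)  01001(✓)  01011(✓)  01100(✓)  10010(✓)  10110(✓)  10111(✓)  11110(✓)
size-2^1 implicants → -0110  0-100  001-0  010-1  1-110  10-10  1011-
Unchecked terms (primes): -0110, 0-100, 001-0, 010-1, 1-110, 10-10, 1011-

NONE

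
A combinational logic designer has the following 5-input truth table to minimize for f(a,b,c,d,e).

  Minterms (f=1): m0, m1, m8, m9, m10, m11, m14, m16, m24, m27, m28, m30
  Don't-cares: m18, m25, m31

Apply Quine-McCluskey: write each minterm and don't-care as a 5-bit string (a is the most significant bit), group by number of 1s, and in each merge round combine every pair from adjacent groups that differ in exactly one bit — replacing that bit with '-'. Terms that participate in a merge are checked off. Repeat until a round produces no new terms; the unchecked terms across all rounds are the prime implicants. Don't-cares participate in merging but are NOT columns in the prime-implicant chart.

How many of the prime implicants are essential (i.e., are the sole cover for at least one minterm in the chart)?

1

[col 0] 00000*, 00001*, 01000*, 01001*, 01010*, 01011*, 01110*, 10000*, 10010*, 11000*, 11001*, 11011*, 11100*, 11110*, 11111*
[col 1] -0000*, -1000*, -1001*, -1011*, -1110, 0-000*, 0-001*, 0000-*, 01-10, 010-0*, 010-1*, 0100-*, 0101-*, 1-000*, 100-0, 11-00, 11-11, 110-1*, 1100-*, 111-0, 1111-
[col 2] --000, -10-1, -100-, 0-00-, 010--
Prime implicants: --000, -10-1, -100-, -1110, 0-00-, 01-10, 010--, 100-0, 11-00, 11-11, 111-0, 1111-
PI chart (minterm → PIs covering it):
  0 | --000,0-00-
  1 | 0-00-  (sole → essential)
  8 | --000,-100-,0-00-,010--
  9 | -10-1,-100-,0-00-,010--
  10 | 01-10,010--
  11 | -10-1,010--
  14 | -1110,01-10
  16 | --000,100-0
  24 | --000,-100-,11-00
  27 | -10-1,11-11
  28 | 11-00,111-0
  30 | -1110,111-0,1111-
Essential prime implicants: 0-00-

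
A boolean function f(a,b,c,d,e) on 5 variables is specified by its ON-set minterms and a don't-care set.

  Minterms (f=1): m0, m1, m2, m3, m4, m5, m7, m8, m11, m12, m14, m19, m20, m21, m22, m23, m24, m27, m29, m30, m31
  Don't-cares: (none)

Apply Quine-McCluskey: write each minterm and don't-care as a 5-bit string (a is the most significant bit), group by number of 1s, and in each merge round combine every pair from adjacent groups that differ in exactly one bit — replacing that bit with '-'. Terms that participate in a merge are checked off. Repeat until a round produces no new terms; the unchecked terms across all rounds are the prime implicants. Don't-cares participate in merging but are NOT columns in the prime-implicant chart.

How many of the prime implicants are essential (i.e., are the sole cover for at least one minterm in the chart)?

[col 0] 00000*, 00001*, 00010*, 00011*, 00100*, 00101*, 00111*, 01000*, 01011*, 01100*, 01110*, 10011*, 10100*, 10101*, 10110*, 10111*, 11000*, 11011*, 11101*, 11110*, 11111*
[col 1] -0011*, -0100*, -0101*, -0111*, -1000, -1011*, -1110, 0-000*, 0-011*, 0-100*, 00-00*, 00-01*, 00-11*, 000-0*, 000-1*, 0000-*, 0001-*, 001-1*, 0010-*, 01-00*, 011-0, 1-011*, 1-101*, 1-110*, 1-111*, 10-11*, 101-0*, 101-1*, 1010-*, 1011-*, 11-11*, 111-1*, 1111-*
[col 2] --011, -0-11, -01-1, -010-, 0--00, 00--1, 00-0-, 000--, 1--11, 1-1-1, 1-11-, 101--
Prime implicants: --011, -0-11, -01-1, -010-, -1000, -1110, 0--00, 00--1, 00-0-, 000--, 011-0, 1--11, 1-1-1, 1-11-, 101--
PI chart (minterm → PIs covering it):
  0 | 0--00,00-0-,000--
  1 | 00--1,00-0-,000--
  2 | 000--  (sole → essential)
  3 | --011,-0-11,00--1,000--
  4 | -010-,0--00,00-0-
  5 | -01-1,-010-,00--1,00-0-
  7 | -0-11,-01-1,00--1
  8 | -1000,0--00
  11 | --011  (sole → essential)
  12 | 0--00,011-0
  14 | -1110,011-0
  19 | --011,-0-11,1--11
  20 | -010-,101--
  21 | -01-1,-010-,1-1-1,101--
  22 | 1-11-,101--
  23 | -0-11,-01-1,1--11,1-1-1,1-11-,101--
  24 | -1000  (sole → essential)
  27 | --011,1--11
  29 | 1-1-1  (sole → essential)
  30 | -1110,1-11-
  31 | 1--11,1-1-1,1-11-
Essential prime implicants: --011, -1000, 000--, 1-1-1

4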